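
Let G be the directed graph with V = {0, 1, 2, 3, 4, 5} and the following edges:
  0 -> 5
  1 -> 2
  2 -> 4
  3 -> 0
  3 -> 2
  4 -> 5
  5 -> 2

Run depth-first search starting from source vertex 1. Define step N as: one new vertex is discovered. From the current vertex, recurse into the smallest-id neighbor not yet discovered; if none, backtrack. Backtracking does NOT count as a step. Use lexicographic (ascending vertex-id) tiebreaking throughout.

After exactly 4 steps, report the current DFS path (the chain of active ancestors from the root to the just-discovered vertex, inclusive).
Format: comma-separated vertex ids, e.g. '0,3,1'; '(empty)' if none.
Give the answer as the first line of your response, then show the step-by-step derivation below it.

1,2,4,5

step 1: discover 1; path=1; order=1
step 2: discover 2; path=1>2; order=1,2
step 3: discover 4; path=1>2>4; order=1,2,4
step 4: discover 5; path=1>2>4>5; order=1,2,4,5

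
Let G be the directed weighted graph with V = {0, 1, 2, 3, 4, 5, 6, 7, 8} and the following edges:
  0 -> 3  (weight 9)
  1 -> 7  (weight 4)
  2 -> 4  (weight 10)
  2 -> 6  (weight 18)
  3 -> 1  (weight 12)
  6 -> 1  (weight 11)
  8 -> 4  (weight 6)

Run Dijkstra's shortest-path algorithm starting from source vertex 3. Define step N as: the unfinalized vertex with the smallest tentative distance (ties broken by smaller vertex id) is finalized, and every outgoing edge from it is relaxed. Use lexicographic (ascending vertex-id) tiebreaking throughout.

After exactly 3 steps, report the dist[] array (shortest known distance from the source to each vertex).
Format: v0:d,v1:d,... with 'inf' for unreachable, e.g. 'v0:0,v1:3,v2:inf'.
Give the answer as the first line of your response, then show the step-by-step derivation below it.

v0:inf,v1:12,v2:inf,v3:0,v4:inf,v5:inf,v6:inf,v7:16,v8:inf

step 1: dist = v0:inf,v1:12,v2:inf,v3:0,v4:inf,v5:inf,v6:inf,v7:inf,v8:inf
step 2: dist = v0:inf,v1:12,v2:inf,v3:0,v4:inf,v5:inf,v6:inf,v7:16,v8:inf
step 3: dist = v0:inf,v1:12,v2:inf,v3:0,v4:inf,v5:inf,v6:inf,v7:16,v8:inf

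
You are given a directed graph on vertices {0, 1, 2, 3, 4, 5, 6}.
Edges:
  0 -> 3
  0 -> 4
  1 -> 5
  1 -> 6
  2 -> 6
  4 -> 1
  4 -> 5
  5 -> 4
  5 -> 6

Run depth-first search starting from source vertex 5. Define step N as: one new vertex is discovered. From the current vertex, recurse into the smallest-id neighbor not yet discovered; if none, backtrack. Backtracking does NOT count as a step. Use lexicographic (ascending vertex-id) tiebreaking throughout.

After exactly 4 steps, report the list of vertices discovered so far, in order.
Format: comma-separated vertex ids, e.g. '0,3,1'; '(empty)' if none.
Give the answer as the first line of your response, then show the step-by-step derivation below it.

5,4,1,6

step 1: discover 5; path=5; order=5
step 2: discover 4; path=5>4; order=5,4
step 3: discover 1; path=5>4>1; order=5,4,1
step 4: discover 6; path=5>4>1>6; order=5,4,1,6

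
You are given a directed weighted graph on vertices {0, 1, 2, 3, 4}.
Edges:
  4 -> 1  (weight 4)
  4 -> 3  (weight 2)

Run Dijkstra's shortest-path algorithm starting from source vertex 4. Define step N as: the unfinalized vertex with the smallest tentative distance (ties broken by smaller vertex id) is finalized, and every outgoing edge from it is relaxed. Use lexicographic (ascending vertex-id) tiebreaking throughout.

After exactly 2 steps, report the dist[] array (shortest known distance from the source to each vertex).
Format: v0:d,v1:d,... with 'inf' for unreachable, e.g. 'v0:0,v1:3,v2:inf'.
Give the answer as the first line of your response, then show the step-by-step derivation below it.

v0:inf,v1:4,v2:inf,v3:2,v4:0

step 1: dist = v0:inf,v1:4,v2:inf,v3:2,v4:0
step 2: dist = v0:inf,v1:4,v2:inf,v3:2,v4:0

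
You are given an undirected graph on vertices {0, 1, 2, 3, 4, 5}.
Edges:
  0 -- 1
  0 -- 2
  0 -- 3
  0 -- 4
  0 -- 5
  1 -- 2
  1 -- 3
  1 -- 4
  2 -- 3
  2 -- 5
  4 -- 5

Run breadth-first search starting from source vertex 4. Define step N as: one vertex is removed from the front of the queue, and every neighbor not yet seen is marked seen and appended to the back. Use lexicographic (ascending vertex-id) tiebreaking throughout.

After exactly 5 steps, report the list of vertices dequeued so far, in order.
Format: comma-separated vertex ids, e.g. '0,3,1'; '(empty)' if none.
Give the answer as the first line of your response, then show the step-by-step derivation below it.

4,0,1,5,2

step 1: dequeue 4; queue=[0,1,5]; order=4
step 2: dequeue 0; queue=[1,5,2,3]; order=4,0
step 3: dequeue 1; queue=[5,2,3]; order=4,0,1
step 4: dequeue 5; queue=[2,3]; order=4,0,1,5
step 5: dequeue 2; queue=[3]; order=4,0,1,5,2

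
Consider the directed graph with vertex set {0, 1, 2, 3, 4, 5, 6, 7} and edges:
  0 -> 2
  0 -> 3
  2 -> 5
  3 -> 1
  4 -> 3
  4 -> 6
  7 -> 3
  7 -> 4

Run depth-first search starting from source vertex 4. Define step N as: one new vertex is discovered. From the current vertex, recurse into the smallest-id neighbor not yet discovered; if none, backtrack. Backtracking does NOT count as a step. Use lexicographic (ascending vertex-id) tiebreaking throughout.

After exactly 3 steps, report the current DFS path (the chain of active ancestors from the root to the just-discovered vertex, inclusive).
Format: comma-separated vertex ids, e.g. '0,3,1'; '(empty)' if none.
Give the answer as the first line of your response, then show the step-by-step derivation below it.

4,3,1

step 1: discover 4; path=4; order=4
step 2: discover 3; path=4>3; order=4,3
step 3: discover 1; path=4>3>1; order=4,3,1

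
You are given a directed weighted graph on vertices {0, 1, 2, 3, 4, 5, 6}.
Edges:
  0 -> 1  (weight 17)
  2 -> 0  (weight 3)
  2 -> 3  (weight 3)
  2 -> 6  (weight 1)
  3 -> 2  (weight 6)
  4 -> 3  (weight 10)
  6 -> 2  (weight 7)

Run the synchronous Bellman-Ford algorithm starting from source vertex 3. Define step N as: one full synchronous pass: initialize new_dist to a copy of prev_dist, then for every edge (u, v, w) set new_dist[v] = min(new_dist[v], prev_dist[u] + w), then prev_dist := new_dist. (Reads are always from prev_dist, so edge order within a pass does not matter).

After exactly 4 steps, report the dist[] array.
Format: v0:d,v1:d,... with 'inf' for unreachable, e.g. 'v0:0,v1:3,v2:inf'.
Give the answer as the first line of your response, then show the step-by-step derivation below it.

v0:9,v1:26,v2:6,v3:0,v4:inf,v5:inf,v6:7

step 1: dist = v0:inf,v1:inf,v2:6,v3:0,v4:inf,v5:inf,v6:inf
step 2: dist = v0:9,v1:inf,v2:6,v3:0,v4:inf,v5:inf,v6:7
step 3: dist = v0:9,v1:26,v2:6,v3:0,v4:inf,v5:inf,v6:7
step 4: dist = v0:9,v1:26,v2:6,v3:0,v4:inf,v5:inf,v6:7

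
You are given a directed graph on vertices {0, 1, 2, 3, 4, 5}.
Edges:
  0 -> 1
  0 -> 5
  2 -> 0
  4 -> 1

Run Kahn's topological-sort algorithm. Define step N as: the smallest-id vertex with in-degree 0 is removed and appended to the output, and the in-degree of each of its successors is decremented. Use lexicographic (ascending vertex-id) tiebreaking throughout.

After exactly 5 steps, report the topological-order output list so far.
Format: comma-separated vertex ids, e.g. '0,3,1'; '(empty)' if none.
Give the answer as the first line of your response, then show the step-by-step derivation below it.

2,0,3,4,1

step 1: output 2; order=[2]; indeg=(0,2,0,0,0,1)
step 2: output 0; order=[2,0]; indeg=(0,1,0,0,0,0)
step 3: output 3; order=[2,0,3]; indeg=(0,1,0,0,0,0)
step 4: output 4; order=[2,0,3,4]; indeg=(0,0,0,0,0,0)
step 5: output 1; order=[2,0,3,4,1]; indeg=(0,0,0,0,0,0)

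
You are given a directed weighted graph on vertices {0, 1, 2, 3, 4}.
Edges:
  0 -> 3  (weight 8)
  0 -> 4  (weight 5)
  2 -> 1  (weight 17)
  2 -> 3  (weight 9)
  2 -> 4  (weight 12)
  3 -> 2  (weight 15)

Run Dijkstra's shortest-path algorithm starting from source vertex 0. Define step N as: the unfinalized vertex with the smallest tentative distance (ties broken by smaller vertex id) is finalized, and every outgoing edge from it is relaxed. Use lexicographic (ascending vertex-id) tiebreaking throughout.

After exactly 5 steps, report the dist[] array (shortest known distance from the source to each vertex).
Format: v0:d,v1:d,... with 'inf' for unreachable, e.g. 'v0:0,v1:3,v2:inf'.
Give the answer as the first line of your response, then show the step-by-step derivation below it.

v0:0,v1:40,v2:23,v3:8,v4:5

step 1: dist = v0:0,v1:inf,v2:inf,v3:8,v4:5
step 2: dist = v0:0,v1:inf,v2:inf,v3:8,v4:5
step 3: dist = v0:0,v1:inf,v2:23,v3:8,v4:5
step 4: dist = v0:0,v1:40,v2:23,v3:8,v4:5
step 5: dist = v0:0,v1:40,v2:23,v3:8,v4:5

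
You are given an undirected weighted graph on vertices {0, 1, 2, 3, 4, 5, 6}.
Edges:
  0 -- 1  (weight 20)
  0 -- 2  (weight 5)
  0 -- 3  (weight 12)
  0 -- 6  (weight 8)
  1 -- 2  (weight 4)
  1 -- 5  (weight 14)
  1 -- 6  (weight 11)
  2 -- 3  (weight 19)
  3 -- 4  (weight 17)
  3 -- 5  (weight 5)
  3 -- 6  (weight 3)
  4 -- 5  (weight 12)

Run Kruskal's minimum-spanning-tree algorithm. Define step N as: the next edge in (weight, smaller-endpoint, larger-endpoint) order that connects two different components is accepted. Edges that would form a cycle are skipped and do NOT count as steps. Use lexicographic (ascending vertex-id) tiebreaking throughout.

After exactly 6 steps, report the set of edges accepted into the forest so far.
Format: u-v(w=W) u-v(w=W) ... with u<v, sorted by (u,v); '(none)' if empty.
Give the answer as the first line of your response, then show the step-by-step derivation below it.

0-2(w=5) 0-6(w=8) 1-2(w=4) 3-5(w=5) 3-6(w=3) 4-5(w=12)

step 1: add edge 3-6 (w=3); MST = {3-6(w=3)}
step 2: add edge 1-2 (w=4); MST = {1-2(w=4) 3-6(w=3)}
step 3: add edge 0-2 (w=5); MST = {0-2(w=5) 1-2(w=4) 3-6(w=3)}
step 4: add edge 3-5 (w=5); MST = {0-2(w=5) 1-2(w=4) 3-5(w=5) 3-6(w=3)}
step 5: add edge 0-6 (w=8); MST = {0-2(w=5) 0-6(w=8) 1-2(w=4) 3-5(w=5) 3-6(w=3)}
step 6: add edge 4-5 (w=12); MST = {0-2(w=5) 0-6(w=8) 1-2(w=4) 3-5(w=5) 3-6(w=3) 4-5(w=12)}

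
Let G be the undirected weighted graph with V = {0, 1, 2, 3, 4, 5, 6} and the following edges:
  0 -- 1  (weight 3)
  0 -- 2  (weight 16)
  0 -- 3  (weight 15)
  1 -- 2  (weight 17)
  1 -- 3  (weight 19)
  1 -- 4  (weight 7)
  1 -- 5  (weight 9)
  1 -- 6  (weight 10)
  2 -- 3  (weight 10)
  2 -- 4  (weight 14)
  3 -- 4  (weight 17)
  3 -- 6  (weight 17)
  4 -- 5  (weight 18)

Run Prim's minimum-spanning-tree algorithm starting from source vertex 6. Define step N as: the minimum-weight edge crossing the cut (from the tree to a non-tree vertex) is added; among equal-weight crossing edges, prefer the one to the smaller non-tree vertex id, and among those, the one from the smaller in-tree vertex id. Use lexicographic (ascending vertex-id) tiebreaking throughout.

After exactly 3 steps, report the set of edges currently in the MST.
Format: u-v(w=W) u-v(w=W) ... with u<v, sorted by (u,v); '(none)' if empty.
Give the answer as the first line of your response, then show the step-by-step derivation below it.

0-1(w=3) 1-4(w=7) 1-6(w=10)

step 1: add edge 1-6 (w=10); MST = {1-6(w=10)}
step 2: add edge 0-1 (w=3); MST = {0-1(w=3) 1-6(w=10)}
step 3: add edge 1-4 (w=7); MST = {0-1(w=3) 1-4(w=7) 1-6(w=10)}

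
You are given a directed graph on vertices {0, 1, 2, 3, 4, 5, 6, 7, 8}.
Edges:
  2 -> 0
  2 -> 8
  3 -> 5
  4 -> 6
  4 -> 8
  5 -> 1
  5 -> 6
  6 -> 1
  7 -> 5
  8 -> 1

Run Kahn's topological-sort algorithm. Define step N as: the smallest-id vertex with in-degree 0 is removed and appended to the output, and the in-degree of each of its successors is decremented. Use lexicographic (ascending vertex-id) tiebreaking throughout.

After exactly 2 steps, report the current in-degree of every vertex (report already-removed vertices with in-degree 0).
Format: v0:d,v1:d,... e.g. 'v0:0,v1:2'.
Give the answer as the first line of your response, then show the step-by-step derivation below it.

v0:0,v1:3,v2:0,v3:0,v4:0,v5:2,v6:2,v7:0,v8:1

step 1: output 2; order=[2]; indeg=(0,3,0,0,0,2,2,0,1)
step 2: output 0; order=[2,0]; indeg=(0,3,0,0,0,2,2,0,1)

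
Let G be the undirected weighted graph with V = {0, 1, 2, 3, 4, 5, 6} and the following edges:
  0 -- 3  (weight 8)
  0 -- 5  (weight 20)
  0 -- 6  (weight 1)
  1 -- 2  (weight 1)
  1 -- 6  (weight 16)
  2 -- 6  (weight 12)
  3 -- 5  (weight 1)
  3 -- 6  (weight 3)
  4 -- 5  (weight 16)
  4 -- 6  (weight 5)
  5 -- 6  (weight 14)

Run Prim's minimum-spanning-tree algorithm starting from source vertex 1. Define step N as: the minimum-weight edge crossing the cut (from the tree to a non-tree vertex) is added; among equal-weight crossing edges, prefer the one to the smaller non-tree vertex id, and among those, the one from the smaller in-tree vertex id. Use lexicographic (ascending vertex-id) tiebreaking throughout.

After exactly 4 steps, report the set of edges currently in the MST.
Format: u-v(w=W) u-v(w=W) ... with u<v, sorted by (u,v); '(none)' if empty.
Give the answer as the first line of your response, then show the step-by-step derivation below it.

0-6(w=1) 1-2(w=1) 2-6(w=12) 3-6(w=3)

step 1: add edge 1-2 (w=1); MST = {1-2(w=1)}
step 2: add edge 2-6 (w=12); MST = {1-2(w=1) 2-6(w=12)}
step 3: add edge 0-6 (w=1); MST = {0-6(w=1) 1-2(w=1) 2-6(w=12)}
step 4: add edge 3-6 (w=3); MST = {0-6(w=1) 1-2(w=1) 2-6(w=12) 3-6(w=3)}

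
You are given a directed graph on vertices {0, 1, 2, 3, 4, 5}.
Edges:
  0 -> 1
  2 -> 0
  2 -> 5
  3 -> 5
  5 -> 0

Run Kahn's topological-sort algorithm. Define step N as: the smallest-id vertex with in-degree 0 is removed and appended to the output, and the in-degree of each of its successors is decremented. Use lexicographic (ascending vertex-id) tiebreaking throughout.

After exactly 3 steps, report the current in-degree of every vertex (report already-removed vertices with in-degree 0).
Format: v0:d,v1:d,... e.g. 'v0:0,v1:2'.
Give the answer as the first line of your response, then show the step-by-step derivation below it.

v0:1,v1:1,v2:0,v3:0,v4:0,v5:0

step 1: output 2; order=[2]; indeg=(1,1,0,0,0,1)
step 2: output 3; order=[2,3]; indeg=(1,1,0,0,0,0)
step 3: output 4; order=[2,3,4]; indeg=(1,1,0,0,0,0)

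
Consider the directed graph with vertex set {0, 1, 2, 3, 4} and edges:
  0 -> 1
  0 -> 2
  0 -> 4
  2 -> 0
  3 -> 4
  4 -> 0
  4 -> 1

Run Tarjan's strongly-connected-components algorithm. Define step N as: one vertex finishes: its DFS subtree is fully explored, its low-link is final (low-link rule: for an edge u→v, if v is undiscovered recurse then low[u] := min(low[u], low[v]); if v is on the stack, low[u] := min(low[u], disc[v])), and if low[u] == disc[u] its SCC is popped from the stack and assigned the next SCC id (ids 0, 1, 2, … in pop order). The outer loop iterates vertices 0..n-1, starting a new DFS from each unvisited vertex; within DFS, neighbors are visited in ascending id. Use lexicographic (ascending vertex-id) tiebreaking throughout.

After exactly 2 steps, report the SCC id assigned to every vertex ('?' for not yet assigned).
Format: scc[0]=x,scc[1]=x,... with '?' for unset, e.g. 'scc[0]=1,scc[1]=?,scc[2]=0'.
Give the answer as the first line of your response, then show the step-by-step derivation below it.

scc[0]=?,scc[1]=0,scc[2]=?,scc[3]=?,scc[4]=?

step 1: low=(low[0]=0,low[1]=1,low[2]=?,low[3]=?,low[4]=?); scc=(scc[0]=?,scc[1]=0,scc[2]=?,scc[3]=?,scc[4]=?)
step 2: low=(low[0]=0,low[1]=1,low[2]=0,low[3]=?,low[4]=?); scc=(scc[0]=?,scc[1]=0,scc[2]=?,scc[3]=?,scc[4]=?)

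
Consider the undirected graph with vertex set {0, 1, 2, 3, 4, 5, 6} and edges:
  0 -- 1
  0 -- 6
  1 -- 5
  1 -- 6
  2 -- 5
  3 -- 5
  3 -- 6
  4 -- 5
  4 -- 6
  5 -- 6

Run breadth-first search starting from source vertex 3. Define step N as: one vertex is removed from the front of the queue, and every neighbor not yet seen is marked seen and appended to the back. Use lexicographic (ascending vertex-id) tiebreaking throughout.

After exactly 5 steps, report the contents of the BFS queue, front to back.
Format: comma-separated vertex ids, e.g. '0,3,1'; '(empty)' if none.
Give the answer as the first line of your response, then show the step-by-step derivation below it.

4,0

step 1: dequeue 3; queue=[5,6]; order=3
step 2: dequeue 5; queue=[6,1,2,4]; order=3,5
step 3: dequeue 6; queue=[1,2,4,0]; order=3,5,6
step 4: dequeue 1; queue=[2,4,0]; order=3,5,6,1
step 5: dequeue 2; queue=[4,0]; order=3,5,6,1,2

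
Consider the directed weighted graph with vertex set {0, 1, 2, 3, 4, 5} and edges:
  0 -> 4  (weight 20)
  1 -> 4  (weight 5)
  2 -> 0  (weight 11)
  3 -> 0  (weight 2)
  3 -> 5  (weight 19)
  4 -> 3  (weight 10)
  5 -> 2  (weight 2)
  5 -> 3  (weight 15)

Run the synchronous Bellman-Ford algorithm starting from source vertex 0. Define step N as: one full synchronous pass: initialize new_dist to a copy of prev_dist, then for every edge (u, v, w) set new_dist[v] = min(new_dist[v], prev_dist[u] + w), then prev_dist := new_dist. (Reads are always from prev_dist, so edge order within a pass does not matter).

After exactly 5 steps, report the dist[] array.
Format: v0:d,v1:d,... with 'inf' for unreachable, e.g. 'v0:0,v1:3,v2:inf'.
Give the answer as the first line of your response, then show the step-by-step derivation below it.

v0:0,v1:inf,v2:51,v3:30,v4:20,v5:49

step 1: dist = v0:0,v1:inf,v2:inf,v3:inf,v4:20,v5:inf
step 2: dist = v0:0,v1:inf,v2:inf,v3:30,v4:20,v5:inf
step 3: dist = v0:0,v1:inf,v2:inf,v3:30,v4:20,v5:49
step 4: dist = v0:0,v1:inf,v2:51,v3:30,v4:20,v5:49
step 5: dist = v0:0,v1:inf,v2:51,v3:30,v4:20,v5:49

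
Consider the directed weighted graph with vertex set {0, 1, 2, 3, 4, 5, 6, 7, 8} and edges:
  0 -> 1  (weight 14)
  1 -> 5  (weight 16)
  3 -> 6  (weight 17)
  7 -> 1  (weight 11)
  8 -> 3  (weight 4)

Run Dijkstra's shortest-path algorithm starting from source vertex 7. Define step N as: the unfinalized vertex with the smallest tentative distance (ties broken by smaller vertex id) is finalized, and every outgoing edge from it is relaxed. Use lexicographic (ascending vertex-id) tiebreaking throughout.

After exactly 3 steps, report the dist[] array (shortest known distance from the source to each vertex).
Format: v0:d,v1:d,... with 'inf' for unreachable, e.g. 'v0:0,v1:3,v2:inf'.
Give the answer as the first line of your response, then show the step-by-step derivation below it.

v0:inf,v1:11,v2:inf,v3:inf,v4:inf,v5:27,v6:inf,v7:0,v8:inf

step 1: dist = v0:inf,v1:11,v2:inf,v3:inf,v4:inf,v5:inf,v6:inf,v7:0,v8:inf
step 2: dist = v0:inf,v1:11,v2:inf,v3:inf,v4:inf,v5:27,v6:inf,v7:0,v8:inf
step 3: dist = v0:inf,v1:11,v2:inf,v3:inf,v4:inf,v5:27,v6:inf,v7:0,v8:inf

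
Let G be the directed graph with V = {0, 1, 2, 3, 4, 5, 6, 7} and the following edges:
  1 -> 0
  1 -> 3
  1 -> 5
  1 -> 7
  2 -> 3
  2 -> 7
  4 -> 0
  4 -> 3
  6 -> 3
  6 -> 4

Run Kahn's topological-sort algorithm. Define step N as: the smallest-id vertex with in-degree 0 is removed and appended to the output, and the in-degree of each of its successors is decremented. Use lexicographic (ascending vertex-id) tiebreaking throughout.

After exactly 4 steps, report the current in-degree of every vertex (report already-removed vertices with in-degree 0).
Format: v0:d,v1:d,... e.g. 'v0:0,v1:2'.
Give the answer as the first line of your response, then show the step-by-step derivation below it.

v0:1,v1:0,v2:0,v3:1,v4:0,v5:0,v6:0,v7:0

step 1: output 1; order=[1]; indeg=(1,0,0,3,1,0,0,1)
step 2: output 2; order=[1,2]; indeg=(1,0,0,2,1,0,0,0)
step 3: output 5; order=[1,2,5]; indeg=(1,0,0,2,1,0,0,0)
step 4: output 6; order=[1,2,5,6]; indeg=(1,0,0,1,0,0,0,0)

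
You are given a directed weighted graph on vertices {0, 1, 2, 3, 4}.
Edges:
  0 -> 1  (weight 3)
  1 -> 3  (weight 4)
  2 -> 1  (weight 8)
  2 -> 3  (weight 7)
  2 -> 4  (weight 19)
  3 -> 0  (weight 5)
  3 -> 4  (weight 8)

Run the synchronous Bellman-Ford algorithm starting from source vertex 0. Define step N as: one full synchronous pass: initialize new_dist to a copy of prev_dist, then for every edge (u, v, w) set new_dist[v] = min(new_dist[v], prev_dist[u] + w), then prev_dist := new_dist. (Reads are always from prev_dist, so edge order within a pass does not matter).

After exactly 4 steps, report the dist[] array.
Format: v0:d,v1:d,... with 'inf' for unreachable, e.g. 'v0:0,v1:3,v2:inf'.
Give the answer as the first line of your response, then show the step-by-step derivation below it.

v0:0,v1:3,v2:inf,v3:7,v4:15

step 1: dist = v0:0,v1:3,v2:inf,v3:inf,v4:inf
step 2: dist = v0:0,v1:3,v2:inf,v3:7,v4:inf
step 3: dist = v0:0,v1:3,v2:inf,v3:7,v4:15
step 4: dist = v0:0,v1:3,v2:inf,v3:7,v4:15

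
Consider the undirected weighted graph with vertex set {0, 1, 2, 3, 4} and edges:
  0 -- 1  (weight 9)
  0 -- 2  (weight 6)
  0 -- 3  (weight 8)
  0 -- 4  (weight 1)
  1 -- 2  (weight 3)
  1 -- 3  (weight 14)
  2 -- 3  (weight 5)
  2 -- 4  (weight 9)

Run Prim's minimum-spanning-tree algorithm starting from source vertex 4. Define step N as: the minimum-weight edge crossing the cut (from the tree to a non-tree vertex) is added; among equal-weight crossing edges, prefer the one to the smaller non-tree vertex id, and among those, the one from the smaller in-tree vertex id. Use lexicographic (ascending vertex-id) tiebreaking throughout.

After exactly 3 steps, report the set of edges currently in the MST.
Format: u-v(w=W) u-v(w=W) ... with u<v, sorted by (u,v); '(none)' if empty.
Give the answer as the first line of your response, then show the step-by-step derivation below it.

0-2(w=6) 0-4(w=1) 1-2(w=3)

step 1: add edge 0-4 (w=1); MST = {0-4(w=1)}
step 2: add edge 0-2 (w=6); MST = {0-2(w=6) 0-4(w=1)}
step 3: add edge 1-2 (w=3); MST = {0-2(w=6) 0-4(w=1) 1-2(w=3)}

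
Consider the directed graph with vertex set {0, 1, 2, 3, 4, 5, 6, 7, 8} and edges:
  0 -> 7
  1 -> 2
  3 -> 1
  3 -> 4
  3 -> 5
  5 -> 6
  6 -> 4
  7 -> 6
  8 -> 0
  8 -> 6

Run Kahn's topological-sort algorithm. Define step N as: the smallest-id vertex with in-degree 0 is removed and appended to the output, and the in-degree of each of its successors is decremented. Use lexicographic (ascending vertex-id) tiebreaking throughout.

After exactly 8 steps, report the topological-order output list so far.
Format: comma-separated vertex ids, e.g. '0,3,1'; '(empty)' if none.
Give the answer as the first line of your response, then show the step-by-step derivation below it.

3,1,2,5,8,0,7,6

step 1: output 3; order=[3]; indeg=(1,0,1,0,1,0,3,1,0)
step 2: output 1; order=[3,1]; indeg=(1,0,0,0,1,0,3,1,0)
step 3: output 2; order=[3,1,2]; indeg=(1,0,0,0,1,0,3,1,0)
step 4: output 5; order=[3,1,2,5]; indeg=(1,0,0,0,1,0,2,1,0)
step 5: output 8; order=[3,1,2,5,8]; indeg=(0,0,0,0,1,0,1,1,0)
step 6: output 0; order=[3,1,2,5,8,0]; indeg=(0,0,0,0,1,0,1,0,0)
step 7: output 7; order=[3,1,2,5,8,0,7]; indeg=(0,0,0,0,1,0,0,0,0)
step 8: output 6; order=[3,1,2,5,8,0,7,6]; indeg=(0,0,0,0,0,0,0,0,0)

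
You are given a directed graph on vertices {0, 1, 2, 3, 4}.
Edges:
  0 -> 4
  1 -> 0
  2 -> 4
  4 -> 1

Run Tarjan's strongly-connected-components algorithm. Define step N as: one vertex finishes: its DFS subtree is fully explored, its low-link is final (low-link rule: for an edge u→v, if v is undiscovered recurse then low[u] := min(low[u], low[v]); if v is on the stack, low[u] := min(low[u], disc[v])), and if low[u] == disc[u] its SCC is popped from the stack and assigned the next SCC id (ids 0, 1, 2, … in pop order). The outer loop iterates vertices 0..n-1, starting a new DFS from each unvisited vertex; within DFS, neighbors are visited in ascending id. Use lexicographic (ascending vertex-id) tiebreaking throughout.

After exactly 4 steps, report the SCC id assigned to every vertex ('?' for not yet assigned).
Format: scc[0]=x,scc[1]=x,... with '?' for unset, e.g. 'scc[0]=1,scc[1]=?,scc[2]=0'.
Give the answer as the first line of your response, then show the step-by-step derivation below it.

scc[0]=0,scc[1]=0,scc[2]=1,scc[3]=?,scc[4]=0

step 1: low=(low[0]=0,low[1]=0,low[2]=?,low[3]=?,low[4]=1); scc=(scc[0]=?,scc[1]=?,scc[2]=?,scc[3]=?,scc[4]=?)
step 2: low=(low[0]=0,low[1]=0,low[2]=?,low[3]=?,low[4]=0); scc=(scc[0]=?,scc[1]=?,scc[2]=?,scc[3]=?,scc[4]=?)
step 3: low=(low[0]=0,low[1]=0,low[2]=?,low[3]=?,low[4]=0); scc=(scc[0]=0,scc[1]=0,scc[2]=?,scc[3]=?,scc[4]=0)
step 4: low=(low[0]=0,low[1]=0,low[2]=3,low[3]=?,low[4]=0); scc=(scc[0]=0,scc[1]=0,scc[2]=1,scc[3]=?,scc[4]=0)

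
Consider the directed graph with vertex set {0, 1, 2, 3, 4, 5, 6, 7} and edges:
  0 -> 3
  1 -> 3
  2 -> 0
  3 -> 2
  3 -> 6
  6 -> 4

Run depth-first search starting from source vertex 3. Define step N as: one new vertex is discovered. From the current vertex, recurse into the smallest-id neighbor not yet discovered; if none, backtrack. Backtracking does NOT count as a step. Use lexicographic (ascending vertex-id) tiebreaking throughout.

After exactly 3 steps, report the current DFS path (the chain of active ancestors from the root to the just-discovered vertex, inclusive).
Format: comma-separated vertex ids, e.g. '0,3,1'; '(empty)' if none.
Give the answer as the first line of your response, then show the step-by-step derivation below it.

3,2,0

step 1: discover 3; path=3; order=3
step 2: discover 2; path=3>2; order=3,2
step 3: discover 0; path=3>2>0; order=3,2,0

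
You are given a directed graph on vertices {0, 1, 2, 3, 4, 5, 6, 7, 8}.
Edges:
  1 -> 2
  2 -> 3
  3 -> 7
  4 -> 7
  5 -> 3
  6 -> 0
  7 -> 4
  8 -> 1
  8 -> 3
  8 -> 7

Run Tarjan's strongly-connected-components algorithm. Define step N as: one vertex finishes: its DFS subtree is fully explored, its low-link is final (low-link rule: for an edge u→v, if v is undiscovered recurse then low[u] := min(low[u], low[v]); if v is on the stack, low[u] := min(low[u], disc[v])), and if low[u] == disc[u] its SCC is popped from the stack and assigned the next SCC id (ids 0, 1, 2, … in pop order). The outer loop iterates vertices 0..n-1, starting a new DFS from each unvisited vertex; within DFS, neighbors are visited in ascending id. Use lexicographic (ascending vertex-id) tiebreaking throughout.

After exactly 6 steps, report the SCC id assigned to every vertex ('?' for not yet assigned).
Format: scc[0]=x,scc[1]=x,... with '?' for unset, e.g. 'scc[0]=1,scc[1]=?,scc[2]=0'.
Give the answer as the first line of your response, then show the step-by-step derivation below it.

scc[0]=0,scc[1]=4,scc[2]=3,scc[3]=2,scc[4]=1,scc[5]=?,scc[6]=?,scc[7]=1,scc[8]=?

step 1: low=(low[0]=0,low[1]=?,low[2]=?,low[3]=?,low[4]=?,low[5]=?,low[6]=?,low[7]=?,low[8]=?); scc=(scc[0]=0,scc[1]=?,scc[2]=?,scc[3]=?,scc[4]=?,scc[5]=?,scc[6]=?,scc[7]=?,scc[8]=?)
step 2: low=(low[0]=0,low[1]=1,low[2]=2,low[3]=3,low[4]=4,low[5]=?,low[6]=?,low[7]=4,low[8]=?); scc=(scc[0]=0,scc[1]=?,scc[2]=?,scc[3]=?,scc[4]=?,scc[5]=?,scc[6]=?,scc[7]=?,scc[8]=?)
step 3: low=(low[0]=0,low[1]=1,low[2]=2,low[3]=3,low[4]=4,low[5]=?,low[6]=?,low[7]=4,low[8]=?); scc=(scc[0]=0,scc[1]=?,scc[2]=?,scc[3]=?,scc[4]=1,scc[5]=?,scc[6]=?,scc[7]=1,scc[8]=?)
step 4: low=(low[0]=0,low[1]=1,low[2]=2,low[3]=3,low[4]=4,low[5]=?,low[6]=?,low[7]=4,low[8]=?); scc=(scc[0]=0,scc[1]=?,scc[2]=?,scc[3]=2,scc[4]=1,scc[5]=?,scc[6]=?,scc[7]=1,scc[8]=?)
step 5: low=(low[0]=0,low[1]=1,low[2]=2,low[3]=3,low[4]=4,low[5]=?,low[6]=?,low[7]=4,low[8]=?); scc=(scc[0]=0,scc[1]=?,scc[2]=3,scc[3]=2,scc[4]=1,scc[5]=?,scc[6]=?,scc[7]=1,scc[8]=?)
step 6: low=(low[0]=0,low[1]=1,low[2]=2,low[3]=3,low[4]=4,low[5]=?,low[6]=?,low[7]=4,low[8]=?); scc=(scc[0]=0,scc[1]=4,scc[2]=3,scc[3]=2,scc[4]=1,scc[5]=?,scc[6]=?,scc[7]=1,scc[8]=?)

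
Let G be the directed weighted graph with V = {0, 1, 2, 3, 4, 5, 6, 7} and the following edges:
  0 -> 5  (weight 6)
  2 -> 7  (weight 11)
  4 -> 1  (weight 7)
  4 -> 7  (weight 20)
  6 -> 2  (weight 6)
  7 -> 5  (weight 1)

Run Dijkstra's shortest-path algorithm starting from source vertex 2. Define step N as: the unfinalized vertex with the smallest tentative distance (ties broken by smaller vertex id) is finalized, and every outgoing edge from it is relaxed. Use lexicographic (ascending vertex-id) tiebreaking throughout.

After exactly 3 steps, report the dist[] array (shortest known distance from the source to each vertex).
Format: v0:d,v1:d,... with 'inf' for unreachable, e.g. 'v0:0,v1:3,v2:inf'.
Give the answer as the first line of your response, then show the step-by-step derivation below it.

v0:inf,v1:inf,v2:0,v3:inf,v4:inf,v5:12,v6:inf,v7:11

step 1: dist = v0:inf,v1:inf,v2:0,v3:inf,v4:inf,v5:inf,v6:inf,v7:11
step 2: dist = v0:inf,v1:inf,v2:0,v3:inf,v4:inf,v5:12,v6:inf,v7:11
step 3: dist = v0:inf,v1:inf,v2:0,v3:inf,v4:inf,v5:12,v6:inf,v7:11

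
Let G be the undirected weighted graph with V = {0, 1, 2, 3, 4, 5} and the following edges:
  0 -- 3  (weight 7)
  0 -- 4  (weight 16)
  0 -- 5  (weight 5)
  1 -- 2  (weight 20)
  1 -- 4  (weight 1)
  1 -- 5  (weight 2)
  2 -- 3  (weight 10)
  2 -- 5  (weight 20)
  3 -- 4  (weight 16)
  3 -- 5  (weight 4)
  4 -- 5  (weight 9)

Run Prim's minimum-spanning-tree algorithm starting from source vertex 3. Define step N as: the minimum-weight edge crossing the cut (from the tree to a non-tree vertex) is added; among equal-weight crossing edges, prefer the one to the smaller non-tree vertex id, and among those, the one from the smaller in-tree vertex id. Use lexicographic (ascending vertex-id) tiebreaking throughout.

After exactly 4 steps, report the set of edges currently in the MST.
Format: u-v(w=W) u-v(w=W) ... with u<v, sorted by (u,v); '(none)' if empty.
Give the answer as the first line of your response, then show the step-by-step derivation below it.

0-5(w=5) 1-4(w=1) 1-5(w=2) 3-5(w=4)

step 1: add edge 3-5 (w=4); MST = {3-5(w=4)}
step 2: add edge 1-5 (w=2); MST = {1-5(w=2) 3-5(w=4)}
step 3: add edge 1-4 (w=1); MST = {1-4(w=1) 1-5(w=2) 3-5(w=4)}
step 4: add edge 0-5 (w=5); MST = {0-5(w=5) 1-4(w=1) 1-5(w=2) 3-5(w=4)}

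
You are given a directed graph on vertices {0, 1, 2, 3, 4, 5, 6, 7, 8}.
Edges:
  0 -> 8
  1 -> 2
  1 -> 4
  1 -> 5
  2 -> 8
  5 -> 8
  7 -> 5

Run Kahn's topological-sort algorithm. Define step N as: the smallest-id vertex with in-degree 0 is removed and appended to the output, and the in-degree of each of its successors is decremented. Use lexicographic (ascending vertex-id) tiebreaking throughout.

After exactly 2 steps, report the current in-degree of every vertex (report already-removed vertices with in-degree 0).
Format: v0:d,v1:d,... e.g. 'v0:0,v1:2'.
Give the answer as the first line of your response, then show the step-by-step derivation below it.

v0:0,v1:0,v2:0,v3:0,v4:0,v5:1,v6:0,v7:0,v8:2

step 1: output 0; order=[0]; indeg=(0,0,1,0,1,2,0,0,2)
step 2: output 1; order=[0,1]; indeg=(0,0,0,0,0,1,0,0,2)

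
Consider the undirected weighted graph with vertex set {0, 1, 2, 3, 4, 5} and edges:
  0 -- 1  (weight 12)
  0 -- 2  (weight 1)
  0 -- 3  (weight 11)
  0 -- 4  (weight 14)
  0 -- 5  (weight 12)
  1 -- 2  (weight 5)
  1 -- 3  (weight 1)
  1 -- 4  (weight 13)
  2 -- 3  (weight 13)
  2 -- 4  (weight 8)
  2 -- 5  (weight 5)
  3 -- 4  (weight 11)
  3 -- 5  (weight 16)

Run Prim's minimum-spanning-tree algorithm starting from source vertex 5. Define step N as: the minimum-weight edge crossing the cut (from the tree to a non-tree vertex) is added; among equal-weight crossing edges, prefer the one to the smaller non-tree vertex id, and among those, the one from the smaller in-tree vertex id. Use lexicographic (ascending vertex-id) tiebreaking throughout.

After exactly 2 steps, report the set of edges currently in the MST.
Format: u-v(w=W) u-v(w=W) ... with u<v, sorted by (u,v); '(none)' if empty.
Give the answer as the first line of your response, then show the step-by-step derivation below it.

0-2(w=1) 2-5(w=5)

step 1: add edge 2-5 (w=5); MST = {2-5(w=5)}
step 2: add edge 0-2 (w=1); MST = {0-2(w=1) 2-5(w=5)}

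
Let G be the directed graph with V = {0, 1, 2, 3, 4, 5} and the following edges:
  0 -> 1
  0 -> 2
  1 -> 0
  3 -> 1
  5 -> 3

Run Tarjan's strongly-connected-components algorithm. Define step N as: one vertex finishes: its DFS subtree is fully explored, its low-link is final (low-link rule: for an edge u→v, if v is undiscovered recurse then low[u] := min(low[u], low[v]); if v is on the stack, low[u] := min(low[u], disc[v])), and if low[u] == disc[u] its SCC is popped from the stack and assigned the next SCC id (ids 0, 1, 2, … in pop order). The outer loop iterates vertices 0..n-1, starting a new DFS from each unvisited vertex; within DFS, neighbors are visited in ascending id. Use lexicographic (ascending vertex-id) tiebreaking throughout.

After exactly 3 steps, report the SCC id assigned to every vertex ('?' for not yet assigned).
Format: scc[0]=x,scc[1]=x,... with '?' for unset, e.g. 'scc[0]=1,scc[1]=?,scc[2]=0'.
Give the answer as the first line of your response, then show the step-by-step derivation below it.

scc[0]=1,scc[1]=1,scc[2]=0,scc[3]=?,scc[4]=?,scc[5]=?

step 1: low=(low[0]=0,low[1]=0,low[2]=?,low[3]=?,low[4]=?,low[5]=?); scc=(scc[0]=?,scc[1]=?,scc[2]=?,scc[3]=?,scc[4]=?,scc[5]=?)
step 2: low=(low[0]=0,low[1]=0,low[2]=2,low[3]=?,low[4]=?,low[5]=?); scc=(scc[0]=?,scc[1]=?,scc[2]=0,scc[3]=?,scc[4]=?,scc[5]=?)
step 3: low=(low[0]=0,low[1]=0,low[2]=2,low[3]=?,low[4]=?,low[5]=?); scc=(scc[0]=1,scc[1]=1,scc[2]=0,scc[3]=?,scc[4]=?,scc[5]=?)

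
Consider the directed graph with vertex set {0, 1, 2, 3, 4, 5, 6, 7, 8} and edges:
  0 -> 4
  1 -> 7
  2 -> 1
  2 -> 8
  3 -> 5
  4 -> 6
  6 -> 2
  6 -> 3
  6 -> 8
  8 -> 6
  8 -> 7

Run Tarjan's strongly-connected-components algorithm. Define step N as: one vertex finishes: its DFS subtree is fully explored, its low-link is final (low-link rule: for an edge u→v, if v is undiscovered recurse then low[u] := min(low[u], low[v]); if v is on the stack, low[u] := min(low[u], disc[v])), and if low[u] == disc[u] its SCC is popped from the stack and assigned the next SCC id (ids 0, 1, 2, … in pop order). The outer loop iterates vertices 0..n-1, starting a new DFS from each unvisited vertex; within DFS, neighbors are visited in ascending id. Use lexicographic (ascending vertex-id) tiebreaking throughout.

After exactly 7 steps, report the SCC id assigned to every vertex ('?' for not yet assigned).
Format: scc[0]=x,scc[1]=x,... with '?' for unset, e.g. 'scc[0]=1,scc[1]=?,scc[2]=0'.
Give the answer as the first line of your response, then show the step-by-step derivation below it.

scc[0]=?,scc[1]=1,scc[2]=4,scc[3]=3,scc[4]=?,scc[5]=2,scc[6]=4,scc[7]=0,scc[8]=4

step 1: low=(low[0]=0,low[1]=4,low[2]=3,low[3]=?,low[4]=1,low[5]=?,low[6]=2,low[7]=5,low[8]=?); scc=(scc[0]=?,scc[1]=?,scc[2]=?,scc[3]=?,scc[4]=?,scc[5]=?,scc[6]=?,scc[7]=0,scc[8]=?)
step 2: low=(low[0]=0,low[1]=4,low[2]=3,low[3]=?,low[4]=1,low[5]=?,low[6]=2,low[7]=5,low[8]=?); scc=(scc[0]=?,scc[1]=1,scc[2]=?,scc[3]=?,scc[4]=?,scc[5]=?,scc[6]=?,scc[7]=0,scc[8]=?)
step 3: low=(low[0]=0,low[1]=4,low[2]=3,low[3]=?,low[4]=1,low[5]=?,low[6]=2,low[7]=5,low[8]=2); scc=(scc[0]=?,scc[1]=1,scc[2]=?,scc[3]=?,scc[4]=?,scc[5]=?,scc[6]=?,scc[7]=0,scc[8]=?)
step 4: low=(low[0]=0,low[1]=4,low[2]=2,low[3]=?,low[4]=1,low[5]=?,low[6]=2,low[7]=5,low[8]=2); scc=(scc[0]=?,scc[1]=1,scc[2]=?,scc[3]=?,scc[4]=?,scc[5]=?,scc[6]=?,scc[7]=0,scc[8]=?)
step 5: low=(low[0]=0,low[1]=4,low[2]=2,low[3]=7,low[4]=1,low[5]=8,low[6]=2,low[7]=5,low[8]=2); scc=(scc[0]=?,scc[1]=1,scc[2]=?,scc[3]=?,scc[4]=?,scc[5]=2,scc[6]=?,scc[7]=0,scc[8]=?)
step 6: low=(low[0]=0,low[1]=4,low[2]=2,low[3]=7,low[4]=1,low[5]=8,low[6]=2,low[7]=5,low[8]=2); scc=(scc[0]=?,scc[1]=1,scc[2]=?,scc[3]=3,scc[4]=?,scc[5]=2,scc[6]=?,scc[7]=0,scc[8]=?)
step 7: low=(low[0]=0,low[1]=4,low[2]=2,low[3]=7,low[4]=1,low[5]=8,low[6]=2,low[7]=5,low[8]=2); scc=(scc[0]=?,scc[1]=1,scc[2]=4,scc[3]=3,scc[4]=?,scc[5]=2,scc[6]=4,scc[7]=0,scc[8]=4)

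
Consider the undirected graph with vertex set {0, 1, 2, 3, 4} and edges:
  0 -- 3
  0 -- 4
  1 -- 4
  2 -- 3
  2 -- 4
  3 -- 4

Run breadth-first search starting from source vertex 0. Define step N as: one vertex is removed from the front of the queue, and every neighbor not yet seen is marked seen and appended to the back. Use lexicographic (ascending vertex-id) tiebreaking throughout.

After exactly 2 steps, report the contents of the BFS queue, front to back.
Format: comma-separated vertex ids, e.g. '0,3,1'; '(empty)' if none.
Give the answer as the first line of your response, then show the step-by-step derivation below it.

4,2

step 1: dequeue 0; queue=[3,4]; order=0
step 2: dequeue 3; queue=[4,2]; order=0,3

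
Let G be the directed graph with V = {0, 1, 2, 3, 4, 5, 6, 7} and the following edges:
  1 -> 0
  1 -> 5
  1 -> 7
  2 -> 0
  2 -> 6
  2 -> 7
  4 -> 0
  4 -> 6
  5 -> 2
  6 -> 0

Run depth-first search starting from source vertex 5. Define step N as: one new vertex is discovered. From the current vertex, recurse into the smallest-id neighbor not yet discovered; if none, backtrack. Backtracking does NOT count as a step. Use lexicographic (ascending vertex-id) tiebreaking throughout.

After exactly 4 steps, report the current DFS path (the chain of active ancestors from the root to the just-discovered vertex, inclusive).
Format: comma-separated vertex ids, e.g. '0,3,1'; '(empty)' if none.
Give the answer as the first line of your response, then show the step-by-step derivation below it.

5,2,6

step 1: discover 5; path=5; order=5
step 2: discover 2; path=5>2; order=5,2
step 3: discover 0; path=5>2>0; order=5,2,0
step 4: discover 6; path=5>2>6; order=5,2,0,6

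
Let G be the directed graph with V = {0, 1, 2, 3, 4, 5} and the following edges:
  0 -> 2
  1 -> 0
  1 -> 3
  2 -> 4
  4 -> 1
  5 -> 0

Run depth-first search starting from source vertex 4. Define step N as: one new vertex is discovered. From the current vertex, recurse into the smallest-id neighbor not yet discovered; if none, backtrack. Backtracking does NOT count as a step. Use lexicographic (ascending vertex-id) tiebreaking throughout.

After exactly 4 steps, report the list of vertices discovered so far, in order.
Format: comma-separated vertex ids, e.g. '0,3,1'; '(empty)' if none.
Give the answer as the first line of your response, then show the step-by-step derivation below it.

4,1,0,2

step 1: discover 4; path=4; order=4
step 2: discover 1; path=4>1; order=4,1
step 3: discover 0; path=4>1>0; order=4,1,0
step 4: discover 2; path=4>1>0>2; order=4,1,0,2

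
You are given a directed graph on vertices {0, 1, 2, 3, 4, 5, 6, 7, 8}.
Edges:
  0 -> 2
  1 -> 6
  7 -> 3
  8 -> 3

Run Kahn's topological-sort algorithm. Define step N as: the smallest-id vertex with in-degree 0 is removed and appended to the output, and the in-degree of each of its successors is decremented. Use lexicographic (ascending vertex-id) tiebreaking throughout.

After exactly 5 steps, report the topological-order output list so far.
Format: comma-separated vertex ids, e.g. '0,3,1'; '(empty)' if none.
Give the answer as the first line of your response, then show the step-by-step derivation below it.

0,1,2,4,5

step 1: output 0; order=[0]; indeg=(0,0,0,2,0,0,1,0,0)
step 2: output 1; order=[0,1]; indeg=(0,0,0,2,0,0,0,0,0)
step 3: output 2; order=[0,1,2]; indeg=(0,0,0,2,0,0,0,0,0)
step 4: output 4; order=[0,1,2,4]; indeg=(0,0,0,2,0,0,0,0,0)
step 5: output 5; order=[0,1,2,4,5]; indeg=(0,0,0,2,0,0,0,0,0)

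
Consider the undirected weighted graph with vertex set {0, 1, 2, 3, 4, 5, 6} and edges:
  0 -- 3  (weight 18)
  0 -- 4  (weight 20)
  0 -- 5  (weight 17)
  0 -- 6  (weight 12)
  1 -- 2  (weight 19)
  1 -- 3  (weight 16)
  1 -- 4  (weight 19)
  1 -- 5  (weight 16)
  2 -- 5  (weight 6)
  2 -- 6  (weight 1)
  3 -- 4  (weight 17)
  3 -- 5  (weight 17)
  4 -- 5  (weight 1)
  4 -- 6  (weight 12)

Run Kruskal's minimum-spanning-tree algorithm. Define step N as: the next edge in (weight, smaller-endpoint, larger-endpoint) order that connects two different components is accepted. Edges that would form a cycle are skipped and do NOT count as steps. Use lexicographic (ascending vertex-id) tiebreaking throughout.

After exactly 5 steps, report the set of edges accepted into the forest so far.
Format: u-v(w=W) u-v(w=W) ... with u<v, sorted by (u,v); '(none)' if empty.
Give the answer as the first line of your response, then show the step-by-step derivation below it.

0-6(w=12) 1-3(w=16) 2-5(w=6) 2-6(w=1) 4-5(w=1)

step 1: add edge 2-6 (w=1); MST = {2-6(w=1)}
step 2: add edge 4-5 (w=1); MST = {2-6(w=1) 4-5(w=1)}
step 3: add edge 2-5 (w=6); MST = {2-5(w=6) 2-6(w=1) 4-5(w=1)}
step 4: add edge 0-6 (w=12); MST = {0-6(w=12) 2-5(w=6) 2-6(w=1) 4-5(w=1)}
step 5: add edge 1-3 (w=16); MST = {0-6(w=12) 1-3(w=16) 2-5(w=6) 2-6(w=1) 4-5(w=1)}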